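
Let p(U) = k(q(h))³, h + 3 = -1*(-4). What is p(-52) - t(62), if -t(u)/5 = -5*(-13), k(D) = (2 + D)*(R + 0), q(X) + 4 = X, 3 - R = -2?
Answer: 200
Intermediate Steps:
R = 5 (R = 3 - 1*(-2) = 3 + 2 = 5)
h = 1 (h = -3 - 1*(-4) = -3 + 4 = 1)
q(X) = -4 + X
k(D) = 10 + 5*D (k(D) = (2 + D)*(5 + 0) = (2 + D)*5 = 10 + 5*D)
t(u) = -325 (t(u) = -(-25)*(-13) = -5*65 = -325)
p(U) = -125 (p(U) = (10 + 5*(-4 + 1))³ = (10 + 5*(-3))³ = (10 - 15)³ = (-5)³ = -125)
p(-52) - t(62) = -125 - 1*(-325) = -125 + 325 = 200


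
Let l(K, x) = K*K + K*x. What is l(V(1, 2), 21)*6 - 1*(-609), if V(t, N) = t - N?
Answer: 489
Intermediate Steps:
l(K, x) = K² + K*x
l(V(1, 2), 21)*6 - 1*(-609) = ((1 - 1*2)*((1 - 1*2) + 21))*6 - 1*(-609) = ((1 - 2)*((1 - 2) + 21))*6 + 609 = -(-1 + 21)*6 + 609 = -1*20*6 + 609 = -20*6 + 609 = -120 + 609 = 489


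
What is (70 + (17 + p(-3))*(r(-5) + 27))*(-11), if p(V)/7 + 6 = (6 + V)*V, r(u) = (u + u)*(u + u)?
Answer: 122166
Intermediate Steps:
r(u) = 4*u² (r(u) = (2*u)*(2*u) = 4*u²)
p(V) = -42 + 7*V*(6 + V) (p(V) = -42 + 7*((6 + V)*V) = -42 + 7*(V*(6 + V)) = -42 + 7*V*(6 + V))
(70 + (17 + p(-3))*(r(-5) + 27))*(-11) = (70 + (17 + (-42 + 7*(-3)² + 42*(-3)))*(4*(-5)² + 27))*(-11) = (70 + (17 + (-42 + 7*9 - 126))*(4*25 + 27))*(-11) = (70 + (17 + (-42 + 63 - 126))*(100 + 27))*(-11) = (70 + (17 - 105)*127)*(-11) = (70 - 88*127)*(-11) = (70 - 11176)*(-11) = -11106*(-11) = 122166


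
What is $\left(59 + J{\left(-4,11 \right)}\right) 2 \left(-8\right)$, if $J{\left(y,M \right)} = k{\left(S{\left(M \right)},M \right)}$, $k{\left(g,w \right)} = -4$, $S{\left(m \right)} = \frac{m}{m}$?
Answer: $-880$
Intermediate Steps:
$S{\left(m \right)} = 1$
$J{\left(y,M \right)} = -4$
$\left(59 + J{\left(-4,11 \right)}\right) 2 \left(-8\right) = \left(59 - 4\right) 2 \left(-8\right) = 55 \left(-16\right) = -880$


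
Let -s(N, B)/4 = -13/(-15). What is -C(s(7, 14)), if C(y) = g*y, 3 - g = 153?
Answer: -520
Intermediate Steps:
g = -150 (g = 3 - 1*153 = 3 - 153 = -150)
s(N, B) = -52/15 (s(N, B) = -(-52)/(-15) = -(-52)*(-1)/15 = -4*13/15 = -52/15)
C(y) = -150*y
-C(s(7, 14)) = -(-150)*(-52)/15 = -1*520 = -520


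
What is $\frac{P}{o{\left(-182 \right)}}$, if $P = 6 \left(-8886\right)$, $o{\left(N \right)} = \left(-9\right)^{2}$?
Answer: $- \frac{5924}{9} \approx -658.22$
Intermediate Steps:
$o{\left(N \right)} = 81$
$P = -53316$
$\frac{P}{o{\left(-182 \right)}} = - \frac{53316}{81} = \left(-53316\right) \frac{1}{81} = - \frac{5924}{9}$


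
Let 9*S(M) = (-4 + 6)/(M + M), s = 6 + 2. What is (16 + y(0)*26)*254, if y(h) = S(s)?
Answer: 74803/18 ≈ 4155.7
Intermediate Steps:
s = 8
S(M) = 1/(9*M) (S(M) = ((-4 + 6)/(M + M))/9 = (2/((2*M)))/9 = (2*(1/(2*M)))/9 = 1/(9*M))
y(h) = 1/72 (y(h) = (1/9)/8 = (1/9)*(1/8) = 1/72)
(16 + y(0)*26)*254 = (16 + (1/72)*26)*254 = (16 + 13/36)*254 = (589/36)*254 = 74803/18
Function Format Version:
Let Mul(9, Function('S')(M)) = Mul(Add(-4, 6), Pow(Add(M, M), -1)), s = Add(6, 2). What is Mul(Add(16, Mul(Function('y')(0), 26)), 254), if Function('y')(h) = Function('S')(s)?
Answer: Rational(74803, 18) ≈ 4155.7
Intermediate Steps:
s = 8
Function('S')(M) = Mul(Rational(1, 9), Pow(M, -1)) (Function('S')(M) = Mul(Rational(1, 9), Mul(Add(-4, 6), Pow(Add(M, M), -1))) = Mul(Rational(1, 9), Mul(2, Pow(Mul(2, M), -1))) = Mul(Rational(1, 9), Mul(2, Mul(Rational(1, 2), Pow(M, -1)))) = Mul(Rational(1, 9), Pow(M, -1)))
Function('y')(h) = Rational(1, 72) (Function('y')(h) = Mul(Rational(1, 9), Pow(8, -1)) = Mul(Rational(1, 9), Rational(1, 8)) = Rational(1, 72))
Mul(Add(16, Mul(Function('y')(0), 26)), 254) = Mul(Add(16, Mul(Rational(1, 72), 26)), 254) = Mul(Add(16, Rational(13, 36)), 254) = Mul(Rational(589, 36), 254) = Rational(74803, 18)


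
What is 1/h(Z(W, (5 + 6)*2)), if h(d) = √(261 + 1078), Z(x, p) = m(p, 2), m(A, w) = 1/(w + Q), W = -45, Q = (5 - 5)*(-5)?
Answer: √1339/1339 ≈ 0.027328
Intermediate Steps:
Q = 0 (Q = 0*(-5) = 0)
m(A, w) = 1/w (m(A, w) = 1/(w + 0) = 1/w)
Z(x, p) = ½ (Z(x, p) = 1/2 = ½)
h(d) = √1339
1/h(Z(W, (5 + 6)*2)) = 1/(√1339) = √1339/1339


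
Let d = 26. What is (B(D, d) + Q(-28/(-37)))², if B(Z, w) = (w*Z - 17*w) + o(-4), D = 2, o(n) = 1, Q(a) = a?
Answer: 206353225/1369 ≈ 1.5073e+5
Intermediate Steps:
B(Z, w) = 1 - 17*w + Z*w (B(Z, w) = (w*Z - 17*w) + 1 = (Z*w - 17*w) + 1 = (-17*w + Z*w) + 1 = 1 - 17*w + Z*w)
(B(D, d) + Q(-28/(-37)))² = ((1 - 17*26 + 2*26) - 28/(-37))² = ((1 - 442 + 52) - 28*(-1/37))² = (-389 + 28/37)² = (-14365/37)² = 206353225/1369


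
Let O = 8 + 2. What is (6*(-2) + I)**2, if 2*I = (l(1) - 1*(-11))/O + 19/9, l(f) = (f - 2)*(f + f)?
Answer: 3568321/32400 ≈ 110.13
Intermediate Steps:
l(f) = 2*f*(-2 + f) (l(f) = (-2 + f)*(2*f) = 2*f*(-2 + f))
O = 10
I = 271/180 (I = ((2*1*(-2 + 1) - 1*(-11))/10 + 19/9)/2 = ((2*1*(-1) + 11)*(1/10) + 19*(1/9))/2 = ((-2 + 11)*(1/10) + 19/9)/2 = (9*(1/10) + 19/9)/2 = (9/10 + 19/9)/2 = (1/2)*(271/90) = 271/180 ≈ 1.5056)
(6*(-2) + I)**2 = (6*(-2) + 271/180)**2 = (-12 + 271/180)**2 = (-1889/180)**2 = 3568321/32400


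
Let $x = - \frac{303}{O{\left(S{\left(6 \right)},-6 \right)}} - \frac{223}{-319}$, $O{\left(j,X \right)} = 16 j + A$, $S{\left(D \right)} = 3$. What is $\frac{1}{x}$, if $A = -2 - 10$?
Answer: $- \frac{3828}{29543} \approx -0.12957$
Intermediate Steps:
$A = -12$
$O{\left(j,X \right)} = -12 + 16 j$ ($O{\left(j,X \right)} = 16 j - 12 = -12 + 16 j$)
$x = - \frac{29543}{3828}$ ($x = - \frac{303}{-12 + 16 \cdot 3} - \frac{223}{-319} = - \frac{303}{-12 + 48} - - \frac{223}{319} = - \frac{303}{36} + \frac{223}{319} = \left(-303\right) \frac{1}{36} + \frac{223}{319} = - \frac{101}{12} + \frac{223}{319} = - \frac{29543}{3828} \approx -7.7176$)
$\frac{1}{x} = \frac{1}{- \frac{29543}{3828}} = - \frac{3828}{29543}$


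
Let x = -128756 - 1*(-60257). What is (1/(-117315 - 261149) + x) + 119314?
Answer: 19231648159/378464 ≈ 50815.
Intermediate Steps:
x = -68499 (x = -128756 + 60257 = -68499)
(1/(-117315 - 261149) + x) + 119314 = (1/(-117315 - 261149) - 68499) + 119314 = (1/(-378464) - 68499) + 119314 = (-1/378464 - 68499) + 119314 = -25924405537/378464 + 119314 = 19231648159/378464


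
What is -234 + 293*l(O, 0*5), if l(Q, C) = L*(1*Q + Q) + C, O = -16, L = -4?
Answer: 37270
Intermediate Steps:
l(Q, C) = C - 8*Q (l(Q, C) = -4*(1*Q + Q) + C = -4*(Q + Q) + C = -8*Q + C = C - 8*Q)
-234 + 293*l(O, 0*5) = -234 + 293*(0*5 - 8*(-16)) = -234 + 293*(0 + 128) = -234 + 293*128 = -234 + 37504 = 37270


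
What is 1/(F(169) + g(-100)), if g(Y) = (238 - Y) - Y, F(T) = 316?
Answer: 1/754 ≈ 0.0013263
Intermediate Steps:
g(Y) = 238 - 2*Y
1/(F(169) + g(-100)) = 1/(316 + (238 - 2*(-100))) = 1/(316 + (238 + 200)) = 1/(316 + 438) = 1/754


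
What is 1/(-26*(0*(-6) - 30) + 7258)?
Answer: 1/8038 ≈ 0.00012441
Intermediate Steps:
1/(-26*(0*(-6) - 30) + 7258) = 1/(-26*(0 - 30) + 7258) = 1/(-26*(-30) + 7258) = 1/(780 + 7258) = 1/8038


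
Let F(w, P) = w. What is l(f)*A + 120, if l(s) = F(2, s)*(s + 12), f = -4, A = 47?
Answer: 872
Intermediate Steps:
l(s) = 24 + 2*s (l(s) = 2*(s + 12) = 2*(12 + s) = 24 + 2*s)
l(f)*A + 120 = (24 + 2*(-4))*47 + 120 = (24 - 8)*47 + 120 = 16*47 + 120 = 752 + 120 = 872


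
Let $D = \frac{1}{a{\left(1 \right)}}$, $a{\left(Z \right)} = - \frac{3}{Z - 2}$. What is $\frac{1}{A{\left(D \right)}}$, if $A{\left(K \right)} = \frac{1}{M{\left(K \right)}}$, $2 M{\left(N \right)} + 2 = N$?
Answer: $- \frac{5}{6} \approx -0.83333$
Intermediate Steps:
$a{\left(Z \right)} = - \frac{3}{-2 + Z}$
$M{\left(N \right)} = -1 + \frac{N}{2}$
$D = \frac{1}{3}$ ($D = \frac{1}{\left(-3\right) \frac{1}{-2 + 1}} = \frac{1}{\left(-3\right) \frac{1}{-1}} = \frac{1}{\left(-3\right) \left(-1\right)} = \frac{1}{3} \approx 0.33333$)
$A{\left(K \right)} = \frac{1}{-1 + \frac{K}{2}}$
$\frac{1}{A{\left(D \right)}} = \frac{1}{2 \frac{1}{-2 + \frac{1}{3}}} = \frac{1}{2 \frac{1}{- \frac{5}{3}}} = \frac{1}{2 \left(- \frac{3}{5}\right)} = \frac{1}{- \frac{6}{5}} = - \frac{5}{6}$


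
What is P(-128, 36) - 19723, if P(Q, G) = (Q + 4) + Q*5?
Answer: -20487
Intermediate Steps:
P(Q, G) = 4 + 6*Q (P(Q, G) = (4 + Q) + 5*Q = 4 + 6*Q)
P(-128, 36) - 19723 = (4 + 6*(-128)) - 19723 = (4 - 768) - 19723 = -764 - 19723 = -20487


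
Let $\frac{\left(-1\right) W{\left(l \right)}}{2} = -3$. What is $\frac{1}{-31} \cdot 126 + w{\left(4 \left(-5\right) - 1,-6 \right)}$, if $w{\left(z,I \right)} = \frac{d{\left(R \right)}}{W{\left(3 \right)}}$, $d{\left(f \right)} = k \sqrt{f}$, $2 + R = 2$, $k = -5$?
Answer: $- \frac{126}{31} \approx -4.0645$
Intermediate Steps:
$R = 0$ ($R = -2 + 2 = 0$)
$W{\left(l \right)} = 6$ ($W{\left(l \right)} = \left(-2\right) \left(-3\right) = 6$)
$d{\left(f \right)} = - 5 \sqrt{f}$
$w{\left(z,I \right)} = 0$ ($w{\left(z,I \right)} = \frac{\left(-5\right) \sqrt{0}}{6} = \left(-5\right) 0 \cdot \frac{1}{6} = 0 \cdot \frac{1}{6} = 0$)
$\frac{1}{-31} \cdot 126 + w{\left(4 \left(-5\right) - 1,-6 \right)} = \frac{1}{-31} \cdot 126 + 0 = \left(- \frac{1}{31}\right) 126 + 0 = - \frac{126}{31} + 0 = - \frac{126}{31}$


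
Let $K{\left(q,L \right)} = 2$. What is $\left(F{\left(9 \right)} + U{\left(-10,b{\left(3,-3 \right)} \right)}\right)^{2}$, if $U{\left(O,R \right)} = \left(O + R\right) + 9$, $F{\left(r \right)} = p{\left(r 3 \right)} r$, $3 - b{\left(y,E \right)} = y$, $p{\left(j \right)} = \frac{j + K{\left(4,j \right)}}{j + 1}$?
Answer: $\frac{54289}{784} \approx 69.246$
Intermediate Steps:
$p{\left(j \right)} = \frac{2 + j}{1 + j}$ ($p{\left(j \right)} = \frac{j + 2}{j + 1} = \frac{2 + j}{1 + j}$)
$b{\left(y,E \right)} = 3 - y$
$F{\left(r \right)} = \frac{r \left(2 + 3 r\right)}{1 + 3 r}$ ($F{\left(r \right)} = \frac{2 + r 3}{1 + r 3} r = \frac{2 + 3 r}{1 + 3 r} r = \frac{r \left(2 + 3 r\right)}{1 + 3 r}$)
$U{\left(O,R \right)} = 9 + O + R$
$\left(F{\left(9 \right)} + U{\left(-10,b{\left(3,-3 \right)} \right)}\right)^{2} = \left(\frac{9 \left(2 + 3 \cdot 9\right)}{1 + 3 \cdot 9} + \left(9 - 10 + \left(3 - 3\right)\right)\right)^{2} = \left(\frac{9 \left(2 + 27\right)}{1 + 27} + \left(9 - 10 + \left(3 - 3\right)\right)\right)^{2} = \left(9 \cdot \frac{1}{28} \cdot 29 + \left(9 - 10 + 0\right)\right)^{2} = \left(9 \cdot \frac{1}{28} \cdot 29 - 1\right)^{2} = \left(\frac{261}{28} - 1\right)^{2} = \left(\frac{233}{28}\right)^{2} = \frac{54289}{784}$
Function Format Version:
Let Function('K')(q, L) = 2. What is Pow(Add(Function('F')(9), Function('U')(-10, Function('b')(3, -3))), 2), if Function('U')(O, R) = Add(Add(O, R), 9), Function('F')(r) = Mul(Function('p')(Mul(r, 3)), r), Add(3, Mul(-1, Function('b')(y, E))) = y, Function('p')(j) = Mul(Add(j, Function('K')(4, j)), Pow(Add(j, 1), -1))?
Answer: Rational(54289, 784) ≈ 69.246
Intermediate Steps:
Function('p')(j) = Mul(Pow(Add(1, j), -1), Add(2, j)) (Function('p')(j) = Mul(Add(j, 2), Pow(Add(j, 1), -1)) = Mul(Add(2, j), Pow(Add(1, j), -1)) = Mul(Pow(Add(1, j), -1), Add(2, j)))
Function('b')(y, E) = Add(3, Mul(-1, y))
Function('F')(r) = Mul(r, Pow(Add(1, Mul(3, r)), -1), Add(2, Mul(3, r))) (Function('F')(r) = Mul(Mul(Pow(Add(1, Mul(r, 3)), -1), Add(2, Mul(r, 3))), r) = Mul(Mul(Pow(Add(1, Mul(3, r)), -1), Add(2, Mul(3, r))), r) = Mul(r, Pow(Add(1, Mul(3, r)), -1), Add(2, Mul(3, r))))
Function('U')(O, R) = Add(9, O, R)
Pow(Add(Function('F')(9), Function('U')(-10, Function('b')(3, -3))), 2) = Pow(Add(Mul(9, Pow(Add(1, Mul(3, 9)), -1), Add(2, Mul(3, 9))), Add(9, -10, Add(3, Mul(-1, 3)))), 2) = Pow(Add(Mul(9, Pow(Add(1, 27), -1), Add(2, 27)), Add(9, -10, Add(3, -3))), 2) = Pow(Add(Mul(9, Pow(28, -1), 29), Add(9, -10, 0)), 2) = Pow(Add(Mul(9, Rational(1, 28), 29), -1), 2) = Pow(Add(Rational(261, 28), -1), 2) = Pow(Rational(233, 28), 2) = Rational(54289, 784)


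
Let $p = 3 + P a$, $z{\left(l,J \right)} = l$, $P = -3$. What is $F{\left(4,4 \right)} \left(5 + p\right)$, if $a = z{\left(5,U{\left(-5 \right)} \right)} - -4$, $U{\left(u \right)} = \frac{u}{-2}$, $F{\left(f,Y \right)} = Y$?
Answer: $-76$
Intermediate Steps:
$U{\left(u \right)} = - \frac{u}{2}$ ($U{\left(u \right)} = u \left(- \frac{1}{2}\right) = - \frac{u}{2}$)
$a = 9$ ($a = 5 - -4 = 5 + 4 = 9$)
$p = -24$ ($p = 3 - 27 = -24$)
$F{\left(4,4 \right)} \left(5 + p\right) = 4 \left(5 - 24\right) = 4 \left(-19\right) = -76$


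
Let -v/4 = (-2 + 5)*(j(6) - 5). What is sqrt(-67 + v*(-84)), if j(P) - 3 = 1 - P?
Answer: I*sqrt(7123) ≈ 84.398*I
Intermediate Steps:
j(P) = 4 - P (j(P) = 3 + (1 - P) = 4 - P)
v = 84 (v = -4*(-2 + 5)*((4 - 1*6) - 5) = -12*((4 - 6) - 5) = -12*(-2 - 5) = -12*(-7) = -4*(-21) = 84)
sqrt(-67 + v*(-84)) = sqrt(-67 + 84*(-84)) = sqrt(-67 - 7056) = sqrt(-7123) = I*sqrt(7123)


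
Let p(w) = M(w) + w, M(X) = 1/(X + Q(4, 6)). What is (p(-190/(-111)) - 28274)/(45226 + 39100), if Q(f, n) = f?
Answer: -1989621695/5934357924 ≈ -0.33527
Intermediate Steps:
M(X) = 1/(4 + X) (M(X) = 1/(X + 4) = 1/(4 + X))
p(w) = w + 1/(4 + w) (p(w) = 1/(4 + w) + w = w + 1/(4 + w))
(p(-190/(-111)) - 28274)/(45226 + 39100) = ((1 + (-190/(-111))*(4 - 190/(-111)))/(4 - 190/(-111)) - 28274)/(45226 + 39100) = ((1 + (-190*(-1/111))*(4 - 190*(-1/111)))/(4 - 190*(-1/111)) - 28274)/84326 = ((1 + 190*(4 + 190/111)/111)/(4 + 190/111) - 28274)*(1/84326) = ((1 + (190/111)*(634/111))/(634/111) - 28274)*(1/84326) = (111*(1 + 120460/12321)/634 - 28274)*(1/84326) = ((111/634)*(132781/12321) - 28274)*(1/84326) = (132781/70374 - 28274)*(1/84326) = -1989621695/70374*1/84326 = -1989621695/5934357924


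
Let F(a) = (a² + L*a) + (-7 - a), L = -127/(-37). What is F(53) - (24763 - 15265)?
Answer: -242982/37 ≈ -6567.1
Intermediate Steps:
L = 127/37 (L = -127*(-1/37) = 127/37 ≈ 3.4324)
F(a) = -7 + a² + 90*a/37 (F(a) = (a² + 127*a/37) + (-7 - a) = -7 + a² + 90*a/37)
F(53) - (24763 - 15265) = (-7 + 53² + (90/37)*53) - (24763 - 15265) = (-7 + 2809 + 4770/37) - 1*9498 = 108444/37 - 9498 = -242982/37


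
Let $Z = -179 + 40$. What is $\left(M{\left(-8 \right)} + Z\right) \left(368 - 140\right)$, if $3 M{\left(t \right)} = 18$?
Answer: $-30324$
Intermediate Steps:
$M{\left(t \right)} = 6$ ($M{\left(t \right)} = \frac{1}{3} \cdot 18 = 6$)
$Z = -139$
$\left(M{\left(-8 \right)} + Z\right) \left(368 - 140\right) = \left(6 - 139\right) \left(368 - 140\right) = - 133 \left(368 - 140\right) = \left(-133\right) 228 = -30324$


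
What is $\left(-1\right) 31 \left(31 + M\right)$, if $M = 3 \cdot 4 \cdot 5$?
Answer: $-2821$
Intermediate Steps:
$M = 60$ ($M = 12 \cdot 5 = 60$)
$\left(-1\right) 31 \left(31 + M\right) = \left(-1\right) 31 \left(31 + 60\right) = \left(-31\right) 91 = -2821$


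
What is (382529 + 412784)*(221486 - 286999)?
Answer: -52103340569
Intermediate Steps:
(382529 + 412784)*(221486 - 286999) = 795313*(-65513) = -52103340569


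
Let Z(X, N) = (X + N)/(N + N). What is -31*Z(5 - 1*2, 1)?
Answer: -62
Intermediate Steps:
Z(X, N) = (N + X)/(2*N) (Z(X, N) = (N + X)/((2*N)) = (N + X)*(1/(2*N)) = (N + X)/(2*N))
-31*Z(5 - 1*2, 1) = -31*(1 + (5 - 1*2))/(2*1) = -31*(1 + (5 - 2))/2 = -31*(1 + 3)/2 = -31*4/2 = -31*2 = -62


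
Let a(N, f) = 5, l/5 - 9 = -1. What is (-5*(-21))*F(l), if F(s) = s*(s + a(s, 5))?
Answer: 189000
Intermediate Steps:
l = 40 (l = 45 + 5*(-1) = 45 - 5 = 40)
F(s) = s*(5 + s) (F(s) = s*(s + 5) = s*(5 + s))
(-5*(-21))*F(l) = (-5*(-21))*(40*(5 + 40)) = 105*(40*45) = 105*1800 = 189000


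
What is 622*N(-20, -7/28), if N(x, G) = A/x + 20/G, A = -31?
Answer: -487959/10 ≈ -48796.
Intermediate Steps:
N(x, G) = -31/x + 20/G
622*N(-20, -7/28) = 622*(-31/(-20) + 20/((-7/28))) = 622*(-31*(-1/20) + 20/((-7*1/28))) = 622*(31/20 + 20/(-¼)) = 622*(31/20 + 20*(-4)) = 622*(31/20 - 80) = 622*(-1569/20) = -487959/10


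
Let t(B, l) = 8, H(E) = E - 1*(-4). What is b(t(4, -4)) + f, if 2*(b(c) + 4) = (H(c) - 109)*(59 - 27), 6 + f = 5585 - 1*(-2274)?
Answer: 6297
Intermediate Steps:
H(E) = 4 + E (H(E) = E + 4 = 4 + E)
f = 7853 (f = -6 + (5585 - 1*(-2274)) = -6 + (5585 + 2274) = -6 + 7859 = 7853)
b(c) = -1684 + 16*c (b(c) = -4 + (((4 + c) - 109)*(59 - 27))/2 = -4 + ((-105 + c)*32)/2 = -4 + (-3360 + 32*c)/2 = -4 + (-1680 + 16*c) = -1684 + 16*c)
b(t(4, -4)) + f = (-1684 + 16*8) + 7853 = (-1684 + 128) + 7853 = -1556 + 7853 = 6297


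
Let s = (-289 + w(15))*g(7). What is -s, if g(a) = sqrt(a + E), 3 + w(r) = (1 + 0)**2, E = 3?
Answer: 291*sqrt(10) ≈ 920.22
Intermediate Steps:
w(r) = -2 (w(r) = -3 + (1 + 0)**2 = -3 + 1**2 = -3 + 1 = -2)
g(a) = sqrt(3 + a) (g(a) = sqrt(a + 3) = sqrt(3 + a))
s = -291*sqrt(10) (s = (-289 - 2)*sqrt(3 + 7) = -291*sqrt(10) ≈ -920.22)
-s = -(-291)*sqrt(10) = 291*sqrt(10)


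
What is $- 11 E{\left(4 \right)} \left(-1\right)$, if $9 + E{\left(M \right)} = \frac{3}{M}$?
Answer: $- \frac{363}{4} \approx -90.75$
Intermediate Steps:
$E{\left(M \right)} = -9 + \frac{3}{M}$
$- 11 E{\left(4 \right)} \left(-1\right) = - 11 \left(-9 + \frac{3}{4}\right) \left(-1\right) = \left(-11\right) \left(- \frac{33}{4}\right) \left(-1\right) = \frac{363}{4} \left(-1\right) = - \frac{363}{4}$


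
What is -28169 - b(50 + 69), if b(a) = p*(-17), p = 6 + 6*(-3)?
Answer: -28373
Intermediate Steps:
p = -12 (p = 6 - 18 = -12)
b(a) = 204 (b(a) = -12*(-17) = 204)
-28169 - b(50 + 69) = -28169 - 1*204 = -28169 - 204 = -28373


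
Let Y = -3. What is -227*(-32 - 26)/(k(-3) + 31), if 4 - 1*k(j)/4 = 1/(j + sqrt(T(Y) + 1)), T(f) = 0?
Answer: 13166/49 ≈ 268.69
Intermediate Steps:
k(j) = 16 - 4/(1 + j) (k(j) = 16 - 4/(j + sqrt(0 + 1)) = 16 - 4/(j + sqrt(1)) = 16 - 4/(j + 1) = 16 - 4/(1 + j))
-227*(-32 - 26)/(k(-3) + 31) = -227*(-32 - 26)/(4*(3 + 4*(-3))/(1 - 3) + 31) = -(-13166)/(4*(3 - 12)/(-2) + 31) = -(-13166)/(4*(-1/2)*(-9) + 31) = -(-13166)/(18 + 31) = -(-13166)/49 = -227*(-58/49) = 13166/49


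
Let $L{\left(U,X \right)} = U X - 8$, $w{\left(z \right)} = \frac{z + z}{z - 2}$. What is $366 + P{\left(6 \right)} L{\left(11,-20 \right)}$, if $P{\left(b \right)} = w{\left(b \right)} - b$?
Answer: $1050$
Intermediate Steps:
$w{\left(z \right)} = \frac{2 z}{-2 + z}$
$L{\left(U,X \right)} = -8 + U X$
$P{\left(b \right)} = - b + \frac{2 b}{-2 + b}$ ($P{\left(b \right)} = \frac{2 b}{-2 + b} - b = - b + \frac{2 b}{-2 + b}$)
$366 + P{\left(6 \right)} L{\left(11,-20 \right)} = 366 + \frac{6 \left(4 - 6\right)}{-2 + 6} \left(-8 + 11 \left(-20\right)\right) = 366 + \frac{6 \left(4 - 6\right)}{4} \left(-8 - 220\right) = 366 + 6 \cdot \frac{1}{4} \left(-2\right) \left(-228\right) = 366 - -684 = 366 + 684 = 1050$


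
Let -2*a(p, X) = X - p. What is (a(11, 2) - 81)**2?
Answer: 23409/4 ≈ 5852.3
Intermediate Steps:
a(p, X) = p/2 - X/2 (a(p, X) = -(X - p)/2 = p/2 - X/2)
(a(11, 2) - 81)**2 = (((1/2)*11 - 1/2*2) - 81)**2 = ((11/2 - 1) - 81)**2 = (9/2 - 81)**2 = (-153/2)**2 = 23409/4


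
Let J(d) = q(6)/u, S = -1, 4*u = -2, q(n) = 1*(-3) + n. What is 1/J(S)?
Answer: -1/6 ≈ -0.16667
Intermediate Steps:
q(n) = -3 + n
u = -1/2 (u = (1/4)*(-2) = -1/2 ≈ -0.50000)
J(d) = -6 (J(d) = (-3 + 6)/(-1/2) = 3*(-2) = -6)
1/J(S) = 1/(-6) = -1/6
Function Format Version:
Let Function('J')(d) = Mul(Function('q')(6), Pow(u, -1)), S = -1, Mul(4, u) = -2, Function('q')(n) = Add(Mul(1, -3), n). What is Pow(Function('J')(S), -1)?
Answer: Rational(-1, 6) ≈ -0.16667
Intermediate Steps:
Function('q')(n) = Add(-3, n)
u = Rational(-1, 2) (u = Mul(Rational(1, 4), -2) = Rational(-1, 2) ≈ -0.50000)
Function('J')(d) = -6 (Function('J')(d) = Mul(Add(-3, 6), Pow(Rational(-1, 2), -1)) = Mul(3, -2) = -6)
Pow(Function('J')(S), -1) = Pow(-6, -1) = Rational(-1, 6)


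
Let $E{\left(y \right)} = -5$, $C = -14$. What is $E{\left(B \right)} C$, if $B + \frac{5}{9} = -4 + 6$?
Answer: $70$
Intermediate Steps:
$B = \frac{13}{9}$ ($B = - \frac{5}{9} + \left(-4 + 6\right) = - \frac{5}{9} + 2 = \frac{13}{9} \approx 1.4444$)
$E{\left(B \right)} C = \left(-5\right) \left(-14\right) = 70$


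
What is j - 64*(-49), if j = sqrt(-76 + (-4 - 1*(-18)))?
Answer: 3136 + I*sqrt(62) ≈ 3136.0 + 7.874*I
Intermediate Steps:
j = I*sqrt(62) (j = sqrt(-76 + (-4 + 18)) = sqrt(-76 + 14) = sqrt(-62) = I*sqrt(62) ≈ 7.874*I)
j - 64*(-49) = I*sqrt(62) - 64*(-49) = I*sqrt(62) + 3136 = 3136 + I*sqrt(62)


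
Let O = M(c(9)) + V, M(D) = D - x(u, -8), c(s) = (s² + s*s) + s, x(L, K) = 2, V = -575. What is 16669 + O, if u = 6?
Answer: 16263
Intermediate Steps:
c(s) = s + 2*s² (c(s) = (s² + s²) + s = 2*s² + s = s + 2*s²)
M(D) = -2 + D (M(D) = D - 1*2 = D - 2 = -2 + D)
O = -406 (O = (-2 + 9*(1 + 2*9)) - 575 = (-2 + 9*(1 + 18)) - 575 = (-2 + 9*19) - 575 = (-2 + 171) - 575 = 169 - 575 = -406)
16669 + O = 16669 - 406 = 16263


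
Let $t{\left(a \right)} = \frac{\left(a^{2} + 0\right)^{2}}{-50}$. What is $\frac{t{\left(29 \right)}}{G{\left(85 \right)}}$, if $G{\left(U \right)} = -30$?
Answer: $\frac{707281}{1500} \approx 471.52$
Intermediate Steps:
$t{\left(a \right)} = - \frac{a^{4}}{50}$ ($t{\left(a \right)} = \left(a^{2}\right)^{2} \left(- \frac{1}{50}\right) = a^{4} \left(- \frac{1}{50}\right) = - \frac{a^{4}}{50}$)
$\frac{t{\left(29 \right)}}{G{\left(85 \right)}} = \frac{\left(- \frac{1}{50}\right) 29^{4}}{-30} = \left(- \frac{1}{50}\right) 707281 \left(- \frac{1}{30}\right) = \left(- \frac{707281}{50}\right) \left(- \frac{1}{30}\right) = \frac{707281}{1500}$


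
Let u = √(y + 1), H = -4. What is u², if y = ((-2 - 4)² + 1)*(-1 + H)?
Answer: -184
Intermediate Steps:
y = -185 (y = ((-2 - 4)² + 1)*(-1 - 4) = ((-6)² + 1)*(-5) = (36 + 1)*(-5) = 37*(-5) = -185)
u = 2*I*√46 (u = √(-185 + 1) = √(-184) = 2*I*√46 ≈ 13.565*I)
u² = (2*I*√46)² = -184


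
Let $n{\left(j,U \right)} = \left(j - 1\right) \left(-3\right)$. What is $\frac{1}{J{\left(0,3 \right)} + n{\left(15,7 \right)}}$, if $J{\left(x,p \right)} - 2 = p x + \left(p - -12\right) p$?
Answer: $\frac{1}{5} \approx 0.2$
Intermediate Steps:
$n{\left(j,U \right)} = 3 - 3 j$ ($n{\left(j,U \right)} = \left(-1 + j\right) \left(-3\right) = 3 - 3 j$)
$J{\left(x,p \right)} = 2 + p x + p \left(12 + p\right)$ ($J{\left(x,p \right)} = 2 + \left(p x + \left(p - -12\right) p\right) = 2 + \left(p x + \left(p + 12\right) p\right) = 2 + \left(p x + \left(12 + p\right) p\right) = 2 + \left(p x + p \left(12 + p\right)\right) = 2 + p x + p \left(12 + p\right)$)
$\frac{1}{J{\left(0,3 \right)} + n{\left(15,7 \right)}} = \frac{1}{\left(2 + 3^{2} + 12 \cdot 3 + 3 \cdot 0\right) + \left(3 - 45\right)} = \frac{1}{\left(2 + 9 + 36 + 0\right) + \left(3 - 45\right)} = \frac{1}{47 - 42} = \frac{1}{5}$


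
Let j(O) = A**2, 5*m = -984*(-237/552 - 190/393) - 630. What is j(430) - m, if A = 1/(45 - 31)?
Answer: -158371947/2952740 ≈ -53.636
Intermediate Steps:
A = 1/14 ≈ 0.071429
m = 808097/15065 (m = (-984*(-237/552 - 190/393) - 630)/5 = (-984*(-237*1/552 - 190*1/393) - 630)/5 = (-984*(-79/184 - 190/393) - 630)/5 = (-984*(-66007/72312) - 630)/5 = (2706287/3013 - 630)/5 = (1/5)*(808097/3013) = 808097/15065 ≈ 53.641)
j(O) = 1/196 (j(O) = (1/14)**2 = 1/196)
j(430) - m = 1/196 - 1*808097/15065 = 1/196 - 808097/15065 = -158371947/2952740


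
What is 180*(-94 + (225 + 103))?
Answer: 42120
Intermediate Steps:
180*(-94 + (225 + 103)) = 180*(-94 + 328) = 180*234 = 42120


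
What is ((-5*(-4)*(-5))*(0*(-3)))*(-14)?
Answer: 0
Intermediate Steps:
((-5*(-4)*(-5))*(0*(-3)))*(-14) = ((20*(-5))*0)*(-14) = -100*0*(-14) = 0*(-14) = 0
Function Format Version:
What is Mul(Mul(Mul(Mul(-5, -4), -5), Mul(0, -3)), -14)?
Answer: 0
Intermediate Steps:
Mul(Mul(Mul(Mul(-5, -4), -5), Mul(0, -3)), -14) = Mul(Mul(Mul(20, -5), 0), -14) = Mul(Mul(-100, 0), -14) = Mul(0, -14) = 0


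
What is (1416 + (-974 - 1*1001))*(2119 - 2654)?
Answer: 299065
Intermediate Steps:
(1416 + (-974 - 1*1001))*(2119 - 2654) = (1416 + (-974 - 1001))*(-535) = (1416 - 1975)*(-535) = -559*(-535) = 299065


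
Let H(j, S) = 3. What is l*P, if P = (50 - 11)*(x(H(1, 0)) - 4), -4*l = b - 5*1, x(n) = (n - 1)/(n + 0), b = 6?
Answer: 65/2 ≈ 32.500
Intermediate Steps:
x(n) = (-1 + n)/n
l = -¼ (l = -(6 - 5*1)/4 = -(6 - 5)/4 = -¼*1 = -¼ ≈ -0.25000)
P = -130 (P = (50 - 11)*((-1 + 3)/3 - 4) = 39*((⅓)*2 - 4) = 39*(⅔ - 4) = 39*(-10/3) = -130)
l*P = -¼*(-130) = 65/2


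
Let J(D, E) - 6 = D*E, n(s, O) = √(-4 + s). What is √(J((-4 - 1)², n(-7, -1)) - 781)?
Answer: 5*√(-31 + I*√11) ≈ 1.4871 + 27.879*I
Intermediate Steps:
J(D, E) = 6 + D*E
√(J((-4 - 1)², n(-7, -1)) - 781) = √((6 + (-4 - 1)²*√(-4 - 7)) - 781) = √((6 + (-5)²*√(-11)) - 781) = √((6 + 25*(I*√11)) - 781) = √((6 + 25*I*√11) - 781) = √(-775 + 25*I*√11)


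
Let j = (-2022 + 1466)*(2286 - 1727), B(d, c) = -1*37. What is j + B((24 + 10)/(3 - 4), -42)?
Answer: -310841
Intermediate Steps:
B(d, c) = -37
j = -310804 (j = -556*559 = -310804)
j + B((24 + 10)/(3 - 4), -42) = -310804 - 37 = -310841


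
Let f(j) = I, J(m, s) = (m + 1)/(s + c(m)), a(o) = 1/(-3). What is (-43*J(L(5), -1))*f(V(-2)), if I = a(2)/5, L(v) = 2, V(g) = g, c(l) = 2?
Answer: 43/5 ≈ 8.6000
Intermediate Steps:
a(o) = -1/3 (a(o) = 1*(-1/3) = -1/3)
J(m, s) = (1 + m)/(2 + s) (J(m, s) = (m + 1)/(s + 2) = (1 + m)/(2 + s))
I = -1/15 (I = -1/3/5 = -1/3*1/5 = -1/15 ≈ -0.066667)
f(j) = -1/15
(-43*J(L(5), -1))*f(V(-2)) = -43*(1 + 2)/(2 - 1)*(-1/15) = -43*3/1*(-1/15) = -43*3*(-1/15) = -129*(-1/15) = 43/5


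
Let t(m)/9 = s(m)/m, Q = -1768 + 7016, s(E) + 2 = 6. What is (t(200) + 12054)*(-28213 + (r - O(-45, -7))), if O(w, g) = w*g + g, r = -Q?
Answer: -20352880221/50 ≈ -4.0706e+8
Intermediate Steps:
s(E) = 4 (s(E) = -2 + 6 = 4)
Q = 5248
t(m) = 36/m (t(m) = 9*(4/m) = 36/m)
r = -5248 (r = -1*5248 = -5248)
O(w, g) = g + g*w (O(w, g) = g*w + g = g + g*w)
(t(200) + 12054)*(-28213 + (r - O(-45, -7))) = (36/200 + 12054)*(-28213 + (-5248 - (-7)*(1 - 45))) = (36*(1/200) + 12054)*(-28213 + (-5248 - (-7)*(-44))) = (9/50 + 12054)*(-28213 + (-5248 - 1*308)) = 602709*(-28213 + (-5248 - 308))/50 = 602709*(-28213 - 5556)/50 = (602709/50)*(-33769) = -20352880221/50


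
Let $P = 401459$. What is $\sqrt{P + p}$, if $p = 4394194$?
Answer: $\sqrt{4795653} \approx 2189.9$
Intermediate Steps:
$\sqrt{P + p} = \sqrt{401459 + 4394194} = \sqrt{4795653}$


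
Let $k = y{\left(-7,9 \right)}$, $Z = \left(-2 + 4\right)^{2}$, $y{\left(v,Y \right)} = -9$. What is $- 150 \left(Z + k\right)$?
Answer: $750$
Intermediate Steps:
$Z = 4$ ($Z = 2^{2} = 4$)
$k = -9$
$- 150 \left(Z + k\right) = - 150 \left(4 - 9\right) = \left(-150\right) \left(-5\right) = 750$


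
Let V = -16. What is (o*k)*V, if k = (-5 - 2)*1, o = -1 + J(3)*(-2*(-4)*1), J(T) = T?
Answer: 2576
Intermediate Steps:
o = 23 (o = -1 + 3*(-2*(-4)*1) = -1 + 3*(8*1) = -1 + 3*8 = -1 + 24 = 23)
k = -7 (k = -7*1 = -7)
(o*k)*V = (23*(-7))*(-16) = -161*(-16) = 2576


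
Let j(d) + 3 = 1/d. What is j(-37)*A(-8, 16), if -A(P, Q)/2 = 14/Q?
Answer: 196/37 ≈ 5.2973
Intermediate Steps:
j(d) = -3 + 1/d
A(P, Q) = -28/Q
j(-37)*A(-8, 16) = (-3 + 1/(-37))*(-28/16) = (-3 - 1/37)*(-28*1/16) = -112/37*(-7/4) = 196/37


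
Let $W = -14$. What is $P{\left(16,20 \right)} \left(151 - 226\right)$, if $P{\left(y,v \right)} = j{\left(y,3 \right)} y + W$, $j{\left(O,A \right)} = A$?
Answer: $-2550$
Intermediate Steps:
$P{\left(y,v \right)} = -14 + 3 y$ ($P{\left(y,v \right)} = 3 y - 14 = -14 + 3 y$)
$P{\left(16,20 \right)} \left(151 - 226\right) = \left(-14 + 3 \cdot 16\right) \left(151 - 226\right) = \left(-14 + 48\right) \left(-75\right) = 34 \left(-75\right) = -2550$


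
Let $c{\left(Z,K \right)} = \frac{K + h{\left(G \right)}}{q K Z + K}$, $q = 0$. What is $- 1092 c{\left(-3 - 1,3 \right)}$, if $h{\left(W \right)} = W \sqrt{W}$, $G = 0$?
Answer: $-1092$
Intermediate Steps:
$h{\left(W \right)} = W^{\frac{3}{2}}$
$c{\left(Z,K \right)} = 1$ ($c{\left(Z,K \right)} = \frac{K + 0^{\frac{3}{2}}}{0 K Z + K} = \frac{K + 0}{0 Z + K} = \frac{K}{0 + K} = \frac{K}{K} = 1$)
$- 1092 c{\left(-3 - 1,3 \right)} = \left(-1092\right) 1 = -1092$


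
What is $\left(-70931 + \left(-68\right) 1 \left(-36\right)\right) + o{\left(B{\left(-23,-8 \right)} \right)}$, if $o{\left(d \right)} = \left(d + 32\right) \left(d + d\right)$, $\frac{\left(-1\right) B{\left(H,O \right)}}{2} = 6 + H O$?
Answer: $195997$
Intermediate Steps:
$B{\left(H,O \right)} = -12 - 2 H O$ ($B{\left(H,O \right)} = - 2 \left(6 + H O\right) = -12 - 2 H O$)
$o{\left(d \right)} = 2 d \left(32 + d\right)$ ($o{\left(d \right)} = \left(32 + d\right) 2 d = 2 d \left(32 + d\right)$)
$\left(-70931 + \left(-68\right) 1 \left(-36\right)\right) + o{\left(B{\left(-23,-8 \right)} \right)} = \left(-70931 + \left(-68\right) 1 \left(-36\right)\right) + 2 \left(-12 - \left(-46\right) \left(-8\right)\right) \left(32 - \left(12 - -368\right)\right) = \left(-70931 - -2448\right) + 2 \left(-12 - 368\right) \left(32 - 380\right) = \left(-70931 + 2448\right) + 2 \left(-380\right) \left(32 - 380\right) = -68483 + 2 \left(-380\right) \left(-348\right) = -68483 + 264480 = 195997$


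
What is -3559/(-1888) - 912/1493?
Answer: 3591731/2818784 ≈ 1.2742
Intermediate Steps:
-3559/(-1888) - 912/1493 = -3559*(-1/1888) - 912*1/1493 = 3559/1888 - 912/1493 = 3591731/2818784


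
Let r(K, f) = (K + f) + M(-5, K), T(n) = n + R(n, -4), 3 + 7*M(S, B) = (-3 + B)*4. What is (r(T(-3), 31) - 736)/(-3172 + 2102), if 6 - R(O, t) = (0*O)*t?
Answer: 4917/7490 ≈ 0.65648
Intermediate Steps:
R(O, t) = 6 (R(O, t) = 6 - 0*O*t = 6 - 0*t = 6 - 1*0 = 6 + 0 = 6)
M(S, B) = -15/7 + 4*B/7 (M(S, B) = -3/7 + ((-3 + B)*4)/7 = -3/7 + (-12 + 4*B)/7 = -3/7 + (-12/7 + 4*B/7) = -15/7 + 4*B/7)
T(n) = 6 + n (T(n) = n + 6 = 6 + n)
r(K, f) = -15/7 + f + 11*K/7 (r(K, f) = (K + f) + (-15/7 + 4*K/7) = -15/7 + f + 11*K/7)
(r(T(-3), 31) - 736)/(-3172 + 2102) = ((-15/7 + 31 + 11*(6 - 3)/7) - 736)/(-3172 + 2102) = ((-15/7 + 31 + (11/7)*3) - 736)/(-1070) = ((-15/7 + 31 + 33/7) - 736)*(-1/1070) = (235/7 - 736)*(-1/1070) = -4917/7*(-1/1070) = 4917/7490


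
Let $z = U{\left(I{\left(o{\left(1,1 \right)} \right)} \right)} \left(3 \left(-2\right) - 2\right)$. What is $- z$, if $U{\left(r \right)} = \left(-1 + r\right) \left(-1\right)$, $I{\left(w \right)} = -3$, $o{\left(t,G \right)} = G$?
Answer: $32$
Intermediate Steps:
$U{\left(r \right)} = 1 - r$
$z = -32$ ($z = \left(1 - -3\right) \left(3 \left(-2\right) - 2\right) = \left(1 + 3\right) \left(-6 - 2\right) = 4 \left(-8\right) = -32$)
$- z = \left(-1\right) \left(-32\right) = 32$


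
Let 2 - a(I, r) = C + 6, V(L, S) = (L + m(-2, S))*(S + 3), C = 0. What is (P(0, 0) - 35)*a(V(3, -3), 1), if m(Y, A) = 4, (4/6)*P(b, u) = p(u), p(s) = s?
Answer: 140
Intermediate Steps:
P(b, u) = 3*u/2
V(L, S) = (3 + S)*(4 + L) (V(L, S) = (L + 4)*(S + 3) = (4 + L)*(3 + S) = (3 + S)*(4 + L))
a(I, r) = -4 (a(I, r) = 2 - (0 + 6) = 2 - 1*6 = 2 - 6 = -4)
(P(0, 0) - 35)*a(V(3, -3), 1) = ((3/2)*0 - 35)*(-4) = (0 - 35)*(-4) = -35*(-4) = 140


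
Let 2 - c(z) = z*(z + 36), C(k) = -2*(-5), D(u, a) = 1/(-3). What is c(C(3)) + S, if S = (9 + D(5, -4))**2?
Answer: -3446/9 ≈ -382.89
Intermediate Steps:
D(u, a) = -1/3
C(k) = 10
S = 676/9 (S = (9 - 1/3)**2 = (26/3)**2 = 676/9 ≈ 75.111)
c(z) = 2 - z*(36 + z) (c(z) = 2 - z*(z + 36) = 2 - z*(36 + z))
c(C(3)) + S = (2 - 1*10**2 - 36*10) + 676/9 = (2 - 1*100 - 360) + 676/9 = (2 - 100 - 360) + 676/9 = -458 + 676/9 = -3446/9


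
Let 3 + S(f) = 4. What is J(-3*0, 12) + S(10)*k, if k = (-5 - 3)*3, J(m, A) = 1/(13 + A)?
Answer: -599/25 ≈ -23.960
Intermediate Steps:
S(f) = 1 (S(f) = -3 + 4 = 1)
k = -24 (k = -8*3 = -24)
J(-3*0, 12) + S(10)*k = 1/(13 + 12) + 1*(-24) = 1/25 - 24 = -599/25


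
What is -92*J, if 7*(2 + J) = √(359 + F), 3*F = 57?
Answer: 184 - 276*√42/7 ≈ -71.526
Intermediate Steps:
F = 19 (F = (⅓)*57 = 19)
J = -2 + 3*√42/7 (J = -2 + √(359 + 19)/7 = -2 + √378/7 = -2 + (3*√42)/7 = -2 + 3*√42/7 ≈ 0.77746)
-92*J = -92*(-2 + 3*√42/7) = 184 - 276*√42/7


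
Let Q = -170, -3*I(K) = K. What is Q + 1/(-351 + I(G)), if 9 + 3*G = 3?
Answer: -178673/1051 ≈ -170.00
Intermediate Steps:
G = -2 (G = -3 + (⅓)*3 = -3 + 1 = -2)
I(K) = -K/3
Q + 1/(-351 + I(G)) = -170 + 1/(-351 - ⅓*(-2)) = -170 + 1/(-351 + ⅔) = -170 + 1/(-1051/3) = -170 - 3/1051 = -178673/1051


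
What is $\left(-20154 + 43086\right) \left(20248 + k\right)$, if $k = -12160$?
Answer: $185474016$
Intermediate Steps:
$\left(-20154 + 43086\right) \left(20248 + k\right) = \left(-20154 + 43086\right) \left(20248 - 12160\right) = 22932 \cdot 8088 = 185474016$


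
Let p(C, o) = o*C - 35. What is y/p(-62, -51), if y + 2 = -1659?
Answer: -1661/3127 ≈ -0.53118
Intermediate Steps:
y = -1661 (y = -2 - 1659 = -1661)
p(C, o) = -35 + C*o (p(C, o) = C*o - 35 = -35 + C*o)
y/p(-62, -51) = -1661/(-35 - 62*(-51)) = -1661/(-35 + 3162) = -1661/3127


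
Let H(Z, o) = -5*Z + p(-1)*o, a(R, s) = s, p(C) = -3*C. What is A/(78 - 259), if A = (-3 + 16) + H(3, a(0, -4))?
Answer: 14/181 ≈ 0.077348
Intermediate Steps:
H(Z, o) = -5*Z + 3*o (H(Z, o) = -5*Z + (-3*(-1))*o = -5*Z + 3*o)
A = -14 (A = (-3 + 16) + (-5*3 + 3*(-4)) = 13 + (-15 - 12) = 13 - 27 = -14)
A/(78 - 259) = -14/(78 - 259) = -14/(-181) = -14*(-1/181) = 14/181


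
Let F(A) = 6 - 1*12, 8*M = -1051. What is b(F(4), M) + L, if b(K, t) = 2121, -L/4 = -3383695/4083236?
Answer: 2168519584/1020809 ≈ 2124.3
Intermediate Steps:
M = -1051/8 (M = (⅛)*(-1051) = -1051/8 ≈ -131.38)
F(A) = -6 (F(A) = 6 - 12 = -6)
L = 3383695/1020809 (L = -(-13534780)/4083236 = -4*(-3383695/4083236) = 3383695/1020809 ≈ 3.3147)
b(F(4), M) + L = 2121 + 3383695/1020809 = 2168519584/1020809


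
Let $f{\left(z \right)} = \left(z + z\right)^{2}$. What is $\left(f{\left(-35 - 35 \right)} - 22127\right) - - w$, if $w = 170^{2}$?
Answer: $26373$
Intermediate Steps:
$f{\left(z \right)} = 4 z^{2}$ ($f{\left(z \right)} = \left(2 z\right)^{2} = 4 z^{2}$)
$w = 28900$
$\left(f{\left(-35 - 35 \right)} - 22127\right) - - w = \left(4 \left(-35 - 35\right)^{2} - 22127\right) - \left(-1\right) 28900 = \left(4 \left(-35 - 35\right)^{2} - 22127\right) - -28900 = \left(4 \left(-70\right)^{2} - 22127\right) + 28900 = \left(4 \cdot 4900 - 22127\right) + 28900 = \left(19600 - 22127\right) + 28900 = -2527 + 28900 = 26373$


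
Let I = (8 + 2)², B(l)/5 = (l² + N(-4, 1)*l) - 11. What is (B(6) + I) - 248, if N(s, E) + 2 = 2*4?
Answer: 157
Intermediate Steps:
N(s, E) = 6 (N(s, E) = -2 + 2*4 = -2 + 8 = 6)
B(l) = -55 + 5*l² + 30*l (B(l) = 5*((l² + 6*l) - 11) = 5*(-11 + l² + 6*l) = -55 + 5*l² + 30*l)
I = 100 (I = 10² = 100)
(B(6) + I) - 248 = ((-55 + 5*6² + 30*6) + 100) - 248 = ((-55 + 5*36 + 180) + 100) - 248 = ((-55 + 180 + 180) + 100) - 248 = (305 + 100) - 248 = 405 - 248 = 157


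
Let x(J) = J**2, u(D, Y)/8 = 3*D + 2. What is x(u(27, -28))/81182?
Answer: 220448/40591 ≈ 5.4310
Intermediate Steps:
u(D, Y) = 16 + 24*D (u(D, Y) = 8*(3*D + 2) = 8*(2 + 3*D) = 16 + 24*D)
x(u(27, -28))/81182 = (16 + 24*27)**2/81182 = (16 + 648)**2*(1/81182) = 664**2*(1/81182) = 440896*(1/81182) = 220448/40591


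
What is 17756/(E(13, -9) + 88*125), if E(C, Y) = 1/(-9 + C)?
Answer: 71024/44001 ≈ 1.6141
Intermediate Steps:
17756/(E(13, -9) + 88*125) = 17756/(1/(-9 + 13) + 88*125) = 17756/(1/4 + 11000) = 17756/(44001/4) = 17756*(4/44001) = 71024/44001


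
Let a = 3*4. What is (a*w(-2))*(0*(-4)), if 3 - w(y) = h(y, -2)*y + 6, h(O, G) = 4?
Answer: 0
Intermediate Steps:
w(y) = -3 - 4*y (w(y) = 3 - (4*y + 6) = 3 - (6 + 4*y) = 3 + (-6 - 4*y) = -3 - 4*y)
a = 12
(a*w(-2))*(0*(-4)) = (12*(-3 - 4*(-2)))*(0*(-4)) = (12*(-3 + 8))*0 = (12*5)*0 = 60*0 = 0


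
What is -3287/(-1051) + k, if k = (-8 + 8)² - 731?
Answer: -764994/1051 ≈ -727.87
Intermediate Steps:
k = -731 (k = 0² - 731 = 0 - 731 = -731)
-3287/(-1051) + k = -3287/(-1051) - 731 = -3287*(-1/1051) - 731 = 3287/1051 - 731 = -764994/1051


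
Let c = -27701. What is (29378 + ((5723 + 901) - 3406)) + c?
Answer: 4895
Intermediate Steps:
(29378 + ((5723 + 901) - 3406)) + c = (29378 + ((5723 + 901) - 3406)) - 27701 = (29378 + (6624 - 3406)) - 27701 = (29378 + 3218) - 27701 = 32596 - 27701 = 4895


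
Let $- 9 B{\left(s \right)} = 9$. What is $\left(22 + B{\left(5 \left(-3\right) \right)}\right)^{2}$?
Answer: $441$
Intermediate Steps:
$B{\left(s \right)} = -1$ ($B{\left(s \right)} = \left(- \frac{1}{9}\right) 9 = -1$)
$\left(22 + B{\left(5 \left(-3\right) \right)}\right)^{2} = \left(22 - 1\right)^{2} = 21^{2} = 441$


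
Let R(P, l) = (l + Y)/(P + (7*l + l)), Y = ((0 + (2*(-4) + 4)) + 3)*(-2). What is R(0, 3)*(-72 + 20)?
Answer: -65/6 ≈ -10.833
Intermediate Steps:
Y = 2 (Y = ((0 + (-8 + 4)) + 3)*(-2) = ((0 - 4) + 3)*(-2) = (-4 + 3)*(-2) = -1*(-2) = 2)
R(P, l) = (2 + l)/(P + 8*l) (R(P, l) = (l + 2)/(P + (7*l + l)) = (2 + l)/(P + 8*l))
R(0, 3)*(-72 + 20) = ((2 + 3)/(0 + 8*3))*(-72 + 20) = (5/(0 + 24))*(-52) = (5/24)*(-52) = -65/6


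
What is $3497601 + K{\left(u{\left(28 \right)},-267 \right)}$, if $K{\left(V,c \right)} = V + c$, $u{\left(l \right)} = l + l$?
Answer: $3497390$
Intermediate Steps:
$u{\left(l \right)} = 2 l$
$3497601 + K{\left(u{\left(28 \right)},-267 \right)} = 3497601 + \left(2 \cdot 28 - 267\right) = 3497601 + \left(56 - 267\right) = 3497601 - 211 = 3497390$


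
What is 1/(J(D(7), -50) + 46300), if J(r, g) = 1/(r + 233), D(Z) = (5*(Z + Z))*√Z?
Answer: 925490933/42850240985801 + 70*√7/42850240985801 ≈ 2.1598e-5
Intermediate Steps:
D(Z) = 10*Z^(3/2) (D(Z) = (5*(2*Z))*√Z = (10*Z)*√Z = 10*Z^(3/2))
J(r, g) = 1/(233 + r)
1/(J(D(7), -50) + 46300) = 1/(1/(233 + 10*7^(3/2)) + 46300) = 1/(1/(233 + 10*(7*√7)) + 46300) = 1/(1/(233 + 70*√7) + 46300) = 1/(46300 + 1/(233 + 70*√7))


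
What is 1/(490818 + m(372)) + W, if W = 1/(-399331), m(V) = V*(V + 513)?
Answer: -420707/327466594578 ≈ -1.2847e-6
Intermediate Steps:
m(V) = V*(513 + V)
W = -1/399331 ≈ -2.5042e-6
1/(490818 + m(372)) + W = 1/(490818 + 372*(513 + 372)) - 1/399331 = 1/(490818 + 372*885) - 1/399331 = 1/(490818 + 329220) - 1/399331 = 1/820038 - 1/399331 = -420707/327466594578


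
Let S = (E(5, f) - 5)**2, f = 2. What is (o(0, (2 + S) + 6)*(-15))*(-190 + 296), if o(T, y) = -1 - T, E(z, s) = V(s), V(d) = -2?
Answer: 1590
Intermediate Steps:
E(z, s) = -2
S = 49 (S = (-2 - 5)**2 = (-7)**2 = 49)
(o(0, (2 + S) + 6)*(-15))*(-190 + 296) = ((-1 - 1*0)*(-15))*(-190 + 296) = ((-1 + 0)*(-15))*106 = -1*(-15)*106 = 15*106 = 1590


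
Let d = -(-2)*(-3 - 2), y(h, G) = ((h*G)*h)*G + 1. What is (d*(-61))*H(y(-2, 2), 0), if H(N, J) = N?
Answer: 10370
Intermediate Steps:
y(h, G) = 1 + G²*h² (y(h, G) = ((G*h)*h)*G + 1 = (G*h²)*G + 1 = G²*h² + 1 = 1 + G²*h²)
d = -10 (d = -(-2)*(-5) = -2*5 = -10)
(d*(-61))*H(y(-2, 2), 0) = (-10*(-61))*(1 + 2²*(-2)²) = 610*(1 + 4*4) = 610*(1 + 16) = 610*17 = 10370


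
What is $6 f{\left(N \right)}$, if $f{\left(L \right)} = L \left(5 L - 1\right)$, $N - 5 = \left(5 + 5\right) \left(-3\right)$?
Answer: $18900$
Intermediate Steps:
$N = -25$ ($N = 5 + \left(5 + 5\right) \left(-3\right) = 5 + 10 \left(-3\right) = 5 - 30 = -25$)
$f{\left(L \right)} = L \left(-1 + 5 L\right)$
$6 f{\left(N \right)} = 6 \left(- 25 \left(-1 + 5 \left(-25\right)\right)\right) = 6 \left(- 25 \left(-1 - 125\right)\right) = 6 \left(\left(-25\right) \left(-126\right)\right) = 6 \cdot 3150 = 18900$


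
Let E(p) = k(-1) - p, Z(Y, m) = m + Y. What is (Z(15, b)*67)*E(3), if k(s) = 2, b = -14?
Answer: -67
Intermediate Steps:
Z(Y, m) = Y + m
E(p) = 2 - p
(Z(15, b)*67)*E(3) = ((15 - 14)*67)*(2 - 1*3) = (1*67)*(2 - 3) = 67*(-1) = -67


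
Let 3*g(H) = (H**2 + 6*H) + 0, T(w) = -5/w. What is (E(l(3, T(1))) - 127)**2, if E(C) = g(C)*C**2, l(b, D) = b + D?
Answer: 170569/9 ≈ 18952.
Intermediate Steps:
l(b, D) = D + b
g(H) = 2*H + H**2/3 (g(H) = ((H**2 + 6*H) + 0)/3 = (H**2 + 6*H)/3 = 2*H + H**2/3)
E(C) = C**3*(6 + C)/3 (E(C) = (C*(6 + C)/3)*C**2 = C**3*(6 + C)/3)
(E(l(3, T(1))) - 127)**2 = ((-5/1 + 3)**3*(6 + (-5/1 + 3))/3 - 127)**2 = ((-5*1 + 3)**3*(6 + (-5*1 + 3))/3 - 127)**2 = ((-5 + 3)**3*(6 + (-5 + 3))/3 - 127)**2 = ((1/3)*(-2)**3*(6 - 2) - 127)**2 = ((1/3)*(-8)*4 - 127)**2 = (-32/3 - 127)**2 = (-413/3)**2 = 170569/9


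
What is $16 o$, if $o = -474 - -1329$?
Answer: $13680$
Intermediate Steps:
$o = 855$ ($o = -474 + 1329 = 855$)
$16 o = 16 \cdot 855 = 13680$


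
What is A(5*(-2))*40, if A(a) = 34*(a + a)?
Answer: -27200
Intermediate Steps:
A(a) = 68*a (A(a) = 34*(2*a) = 68*a)
A(5*(-2))*40 = (68*(5*(-2)))*40 = (68*(-10))*40 = -680*40 = -27200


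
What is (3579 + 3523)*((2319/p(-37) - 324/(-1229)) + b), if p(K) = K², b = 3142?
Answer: 37567532841398/1682501 ≈ 2.2328e+7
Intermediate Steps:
(3579 + 3523)*((2319/p(-37) - 324/(-1229)) + b) = (3579 + 3523)*((2319/((-37)²) - 324/(-1229)) + 3142) = 7102*((2319/1369 - 324*(-1/1229)) + 3142) = 7102*((2319*(1/1369) + 324/1229) + 3142) = 7102*((2319/1369 + 324/1229) + 3142) = 7102*(3293607/1682501 + 3142) = 7102*(5289711749/1682501) = 37567532841398/1682501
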